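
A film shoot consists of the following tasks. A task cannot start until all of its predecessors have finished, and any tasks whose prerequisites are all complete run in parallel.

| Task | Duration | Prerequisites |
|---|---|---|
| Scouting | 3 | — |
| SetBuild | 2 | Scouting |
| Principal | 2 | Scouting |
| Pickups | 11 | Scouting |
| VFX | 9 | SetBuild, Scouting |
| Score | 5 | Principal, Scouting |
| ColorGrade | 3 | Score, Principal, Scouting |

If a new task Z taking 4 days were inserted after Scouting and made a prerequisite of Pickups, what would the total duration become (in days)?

18

Originally the plan takes 14 days.
With Z inserted, Pickups now waits for max(Scouting, Z).
New critical path: Scouting→Z→Pickups = 3+4+11 = 18 ⇒ 18 days.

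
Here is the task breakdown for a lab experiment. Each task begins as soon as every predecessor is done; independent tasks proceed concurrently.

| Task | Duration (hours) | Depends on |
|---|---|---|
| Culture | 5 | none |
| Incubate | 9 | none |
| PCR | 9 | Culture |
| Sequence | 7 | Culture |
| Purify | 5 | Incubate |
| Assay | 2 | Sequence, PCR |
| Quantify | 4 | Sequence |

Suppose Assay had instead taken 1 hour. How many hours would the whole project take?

The binding path is Culture→PCR→Assay = 5+9+2 = 16; finish at 16 hours.
Assay lies on that path, so at 1 hour the path becomes 15 hours.
The binding chain switches to Culture→Sequence→Quantify = 5+7+4 = 16; finish 16 hours.

16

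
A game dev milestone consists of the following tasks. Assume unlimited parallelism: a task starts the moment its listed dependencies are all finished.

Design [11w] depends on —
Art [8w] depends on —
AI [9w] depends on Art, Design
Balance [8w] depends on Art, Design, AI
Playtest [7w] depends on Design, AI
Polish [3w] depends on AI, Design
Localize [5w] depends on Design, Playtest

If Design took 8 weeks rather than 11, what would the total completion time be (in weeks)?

29

Actual critical path: Design→AI→Playtest→Localize = 11+9+7+5 = 32 ⇒ 32 weeks.
Since Design is critical, the -3 change carries straight to that chain (now 29 weeks).
That remains the longest chain; total 29 weeks.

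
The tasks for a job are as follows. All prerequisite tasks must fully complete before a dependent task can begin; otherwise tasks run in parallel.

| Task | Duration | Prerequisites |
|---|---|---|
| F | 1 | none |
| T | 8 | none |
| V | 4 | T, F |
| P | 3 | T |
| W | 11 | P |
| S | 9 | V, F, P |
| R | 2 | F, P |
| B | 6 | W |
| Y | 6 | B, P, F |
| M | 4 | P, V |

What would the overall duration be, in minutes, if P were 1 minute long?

Actual critical path: T→P→W→B→Y = 8+3+11+6+6 = 34 ⇒ 34 minutes.
P lies on that path, so at 1 minute the path becomes 32 minutes.
No other chain overtakes it, so the finish is 32 minutes.

32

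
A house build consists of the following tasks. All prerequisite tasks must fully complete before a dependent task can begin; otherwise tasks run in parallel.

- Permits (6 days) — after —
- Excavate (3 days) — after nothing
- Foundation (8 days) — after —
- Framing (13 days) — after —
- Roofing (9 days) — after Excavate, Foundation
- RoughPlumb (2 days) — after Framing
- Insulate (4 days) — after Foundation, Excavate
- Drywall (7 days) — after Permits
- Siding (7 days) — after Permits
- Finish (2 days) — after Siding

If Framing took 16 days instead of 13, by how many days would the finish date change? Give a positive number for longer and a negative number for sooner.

Baseline: Foundation→Roofing = 8+9 = 17 → 17 days.
Framing is off the critical path — its longest chain is 15 days, giving 2 of slack.
Now Framing→RoughPlumb = 16+2 = 18 is longest, so the finish becomes 18 days.
Change in finish: 18 − 17 = +1 days.

1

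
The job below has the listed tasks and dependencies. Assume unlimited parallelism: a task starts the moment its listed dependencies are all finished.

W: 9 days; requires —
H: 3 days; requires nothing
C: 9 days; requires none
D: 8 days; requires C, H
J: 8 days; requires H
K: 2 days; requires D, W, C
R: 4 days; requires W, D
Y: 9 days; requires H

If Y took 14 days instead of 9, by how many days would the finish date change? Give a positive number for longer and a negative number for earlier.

0

Actual critical path: C→D→R = 9+8+4 = 21 ⇒ 21 days.
The longest path through Y is only 12 days, so Y has float 9.
That remains the longest chain; total 21 days.
Change in finish: 21 − 21 = +0 days.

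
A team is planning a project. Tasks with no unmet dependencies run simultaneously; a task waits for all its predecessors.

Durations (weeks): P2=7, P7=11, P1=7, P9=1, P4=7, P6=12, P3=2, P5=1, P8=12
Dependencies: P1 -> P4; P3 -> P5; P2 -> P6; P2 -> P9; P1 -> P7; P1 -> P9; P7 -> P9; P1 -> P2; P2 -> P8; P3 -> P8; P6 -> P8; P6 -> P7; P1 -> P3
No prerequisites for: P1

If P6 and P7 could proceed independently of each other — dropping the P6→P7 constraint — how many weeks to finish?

38

With the dependency in place, P1→P2→P6→P7→P9 = 7+7+12+11+1 = 38 sets the finish at 38 weeks.
Without P6→P7, P7's earliest start moves from 26 to 7.
New critical path: P1→P2→P6→P8 = 7+7+12+12 = 38 ⇒ 38 weeks.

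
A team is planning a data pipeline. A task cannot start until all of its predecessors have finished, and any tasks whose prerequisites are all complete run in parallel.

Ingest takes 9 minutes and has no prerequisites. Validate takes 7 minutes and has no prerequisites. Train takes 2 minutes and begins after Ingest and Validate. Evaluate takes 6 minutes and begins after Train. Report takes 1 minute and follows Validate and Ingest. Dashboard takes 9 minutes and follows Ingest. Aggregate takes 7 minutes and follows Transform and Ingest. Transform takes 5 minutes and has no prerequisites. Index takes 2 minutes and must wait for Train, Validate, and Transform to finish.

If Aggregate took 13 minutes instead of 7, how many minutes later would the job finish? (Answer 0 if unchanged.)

4

Critical path before the change: Ingest→Dashboard = 9+9 = 18 giving 18 minutes.
The longest path through Aggregate is only 16 minutes, so Aggregate has float 2.
The binding chain switches to Ingest→Aggregate = 9+13 = 22; finish 22 minutes.
Change in finish: 22 − 18 = +4 minutes.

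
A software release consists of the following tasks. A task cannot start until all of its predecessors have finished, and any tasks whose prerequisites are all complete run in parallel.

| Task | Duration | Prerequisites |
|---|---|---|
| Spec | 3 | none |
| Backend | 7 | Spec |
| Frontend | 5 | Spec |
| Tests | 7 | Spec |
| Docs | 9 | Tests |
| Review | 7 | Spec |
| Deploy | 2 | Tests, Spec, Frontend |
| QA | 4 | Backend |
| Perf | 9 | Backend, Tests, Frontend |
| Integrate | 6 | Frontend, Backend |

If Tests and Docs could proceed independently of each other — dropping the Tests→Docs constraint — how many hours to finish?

Original critical path: Spec→Backend→Perf = 3+7+9 = 19 ⇒ 19 hours.
Without Tests→Docs, Docs's earliest start moves from 10 to 0.
New critical path: Spec→Backend→Perf = 3+7+9 = 19 ⇒ 19 hours.

19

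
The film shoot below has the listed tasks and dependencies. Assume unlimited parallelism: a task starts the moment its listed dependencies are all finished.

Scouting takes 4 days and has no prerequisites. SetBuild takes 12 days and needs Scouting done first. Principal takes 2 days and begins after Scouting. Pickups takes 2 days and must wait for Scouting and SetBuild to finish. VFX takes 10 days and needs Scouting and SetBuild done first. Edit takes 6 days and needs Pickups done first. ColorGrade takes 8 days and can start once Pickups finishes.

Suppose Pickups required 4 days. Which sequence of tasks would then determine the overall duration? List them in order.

Scouting, SetBuild, Pickups, ColorGrade

Baseline: Scouting→SetBuild→Pickups→ColorGrade = 4+12+2+8 = 26 → 26 days.
Pickups lies on that path, so at 4 days the path becomes 28 days.
The critical path is still Scouting→SetBuild→Pickups→ColorGrade; finish is now 28 days.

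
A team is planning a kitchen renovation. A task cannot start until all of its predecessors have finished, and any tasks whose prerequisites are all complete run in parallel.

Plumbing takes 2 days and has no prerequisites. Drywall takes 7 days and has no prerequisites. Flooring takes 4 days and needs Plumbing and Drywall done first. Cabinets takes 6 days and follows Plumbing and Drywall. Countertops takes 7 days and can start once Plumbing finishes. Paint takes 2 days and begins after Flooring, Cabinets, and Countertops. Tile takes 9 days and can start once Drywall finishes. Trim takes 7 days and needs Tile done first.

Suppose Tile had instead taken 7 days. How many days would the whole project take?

21

Critical path before the change: Drywall→Tile→Trim = 7+9+7 = 23 giving 23 days.
Tile lies on that path, so at 7 days the path becomes 21 days.
That remains the longest chain; total 21 days.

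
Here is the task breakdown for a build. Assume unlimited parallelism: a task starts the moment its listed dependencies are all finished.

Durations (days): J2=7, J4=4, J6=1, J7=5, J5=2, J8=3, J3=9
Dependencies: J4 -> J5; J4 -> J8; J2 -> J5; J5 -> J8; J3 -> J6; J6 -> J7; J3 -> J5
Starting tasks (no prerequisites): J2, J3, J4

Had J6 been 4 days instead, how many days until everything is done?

18

As given, the longest chain is J3→J6→J7 = 9+1+5 = 15, so the finish is 15 days.
J6 lies on that path, so at 4 days the path becomes 18 days.
That remains the longest chain; total 18 days.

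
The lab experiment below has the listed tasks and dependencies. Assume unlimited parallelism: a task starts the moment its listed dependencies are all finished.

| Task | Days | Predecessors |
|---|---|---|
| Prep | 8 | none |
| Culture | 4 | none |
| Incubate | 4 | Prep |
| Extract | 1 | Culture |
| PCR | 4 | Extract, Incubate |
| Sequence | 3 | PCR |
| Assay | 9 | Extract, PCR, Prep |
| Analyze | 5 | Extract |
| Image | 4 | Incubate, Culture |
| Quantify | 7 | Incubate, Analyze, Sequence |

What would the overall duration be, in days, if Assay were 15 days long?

Critical path before the change: Prep→Incubate→PCR→Sequence→Quantify = 8+4+4+3+7 = 26 giving 26 days.
Assay has 1 day of float (longest path through it is 25).
New critical path: Prep→Incubate→PCR→Assay = 8+4+4+15 = 31 ⇒ 31 days.

31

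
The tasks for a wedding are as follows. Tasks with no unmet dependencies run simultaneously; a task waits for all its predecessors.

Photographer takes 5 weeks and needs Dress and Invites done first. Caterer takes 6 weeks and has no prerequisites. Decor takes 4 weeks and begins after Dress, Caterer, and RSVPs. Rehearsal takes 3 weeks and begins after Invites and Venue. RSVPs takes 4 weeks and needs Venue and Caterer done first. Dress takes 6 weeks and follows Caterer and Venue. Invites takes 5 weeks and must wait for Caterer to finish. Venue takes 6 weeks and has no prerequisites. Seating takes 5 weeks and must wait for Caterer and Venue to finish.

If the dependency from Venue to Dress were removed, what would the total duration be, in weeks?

Before: longest chain Venue→Dress→Photographer = 6+6+5 = 17, finish 17.
Dropping Venue→Dress doesn't change Dress's earliest start (6); another predecessor still binds.
After: Caterer→Dress→Photographer = 6+6+5 = 17 → 17 weeks.

17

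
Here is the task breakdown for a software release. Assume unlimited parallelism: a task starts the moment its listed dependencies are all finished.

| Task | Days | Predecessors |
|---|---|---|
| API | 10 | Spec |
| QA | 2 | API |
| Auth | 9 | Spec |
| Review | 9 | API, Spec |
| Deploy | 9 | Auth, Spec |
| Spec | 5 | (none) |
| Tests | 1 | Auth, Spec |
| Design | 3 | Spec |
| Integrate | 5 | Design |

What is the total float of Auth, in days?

The longest chain is Spec→API→Review = 5+10+9 = 24; overall finish 24 days.
Auth finishes as early as 14 and must finish by 15.
Slack of Auth = 6 − 5 = 1 day.

1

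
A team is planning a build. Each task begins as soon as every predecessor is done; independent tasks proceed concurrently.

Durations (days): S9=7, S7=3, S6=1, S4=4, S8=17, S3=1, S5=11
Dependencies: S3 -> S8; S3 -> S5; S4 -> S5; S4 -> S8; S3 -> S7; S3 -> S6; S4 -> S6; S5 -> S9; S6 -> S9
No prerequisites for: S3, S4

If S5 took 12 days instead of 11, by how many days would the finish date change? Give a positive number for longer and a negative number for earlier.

As given, the longest chain is S4→S5→S9 = 4+11+7 = 22, so the finish is 22 days.
S5 is on the critical path; changing it to 12 makes that path 23 days.
The critical path is still S4→S5→S9; finish is now 23 days.
Change in finish: 23 − 22 = +1 days.

1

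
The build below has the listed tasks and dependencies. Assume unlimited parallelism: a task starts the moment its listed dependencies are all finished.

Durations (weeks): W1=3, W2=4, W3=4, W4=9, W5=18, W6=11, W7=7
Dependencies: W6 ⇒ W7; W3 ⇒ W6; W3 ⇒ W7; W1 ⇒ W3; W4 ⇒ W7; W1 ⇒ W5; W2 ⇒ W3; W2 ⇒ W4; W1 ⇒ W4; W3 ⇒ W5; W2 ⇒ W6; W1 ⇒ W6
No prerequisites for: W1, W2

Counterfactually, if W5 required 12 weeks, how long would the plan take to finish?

As given, the longest chain is W2→W3→W5 = 4+4+18 = 26, so the finish is 26 weeks.
Since W5 is critical, the -6 change carries straight to that chain (now 20 weeks).
The binding chain switches to W2→W3→W6→W7 = 4+4+11+7 = 26; finish 26 weeks.

26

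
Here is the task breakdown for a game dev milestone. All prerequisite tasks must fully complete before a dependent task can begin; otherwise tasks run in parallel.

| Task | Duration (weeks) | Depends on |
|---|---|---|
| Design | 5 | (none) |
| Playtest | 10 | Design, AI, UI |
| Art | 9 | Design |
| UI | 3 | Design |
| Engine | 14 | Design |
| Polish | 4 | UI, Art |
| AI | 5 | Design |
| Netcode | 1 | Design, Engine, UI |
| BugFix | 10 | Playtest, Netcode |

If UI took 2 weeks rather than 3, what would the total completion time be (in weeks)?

Baseline: Design→Engine→Netcode→BugFix = 5+14+1+10 = 30 → 30 weeks.
UI is off the critical path — its longest chain is 28 weeks, giving 2 of slack.
No other chain overtakes it, so the finish is 30 weeks.

30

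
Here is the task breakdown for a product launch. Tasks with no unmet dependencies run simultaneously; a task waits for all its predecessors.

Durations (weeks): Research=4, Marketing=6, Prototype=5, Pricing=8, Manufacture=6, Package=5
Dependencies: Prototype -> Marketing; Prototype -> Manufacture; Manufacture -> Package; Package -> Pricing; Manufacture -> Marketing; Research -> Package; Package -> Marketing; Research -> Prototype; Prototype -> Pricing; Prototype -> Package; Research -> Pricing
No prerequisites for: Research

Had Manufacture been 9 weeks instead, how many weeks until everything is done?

Actual critical path: Research→Prototype→Manufacture→Package→Pricing = 4+5+6+5+8 = 28 ⇒ 28 weeks.
Since Manufacture is critical, the +3 change carries straight to that chain (now 31 weeks).
That remains the longest chain; total 31 weeks.

31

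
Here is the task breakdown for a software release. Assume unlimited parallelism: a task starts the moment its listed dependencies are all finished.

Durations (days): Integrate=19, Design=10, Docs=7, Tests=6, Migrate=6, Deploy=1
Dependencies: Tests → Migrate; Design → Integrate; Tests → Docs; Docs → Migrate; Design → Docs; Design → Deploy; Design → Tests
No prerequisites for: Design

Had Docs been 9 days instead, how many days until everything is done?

As given, the longest chain is Design→Tests→Docs→Migrate = 10+6+7+6 = 29, so the finish is 29 days.
Since Docs is critical, the +2 change carries straight to that chain (now 31 days).
The critical path is still Design→Tests→Docs→Migrate; finish is now 31 days.

31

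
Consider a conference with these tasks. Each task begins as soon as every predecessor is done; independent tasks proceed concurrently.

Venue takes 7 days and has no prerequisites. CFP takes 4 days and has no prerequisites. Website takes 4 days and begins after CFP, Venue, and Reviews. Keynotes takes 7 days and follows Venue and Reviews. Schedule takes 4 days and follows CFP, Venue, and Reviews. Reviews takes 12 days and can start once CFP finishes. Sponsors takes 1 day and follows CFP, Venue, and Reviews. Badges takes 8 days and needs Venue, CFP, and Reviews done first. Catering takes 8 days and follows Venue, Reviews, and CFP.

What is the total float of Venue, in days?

The longest chain is CFP→Reviews→Catering = 4+12+8 = 24; overall finish 24 days.
Longest path through Venue: 15 days (earliest finish 7, latest finish 16).
Float = 24 − 15 = 9.

9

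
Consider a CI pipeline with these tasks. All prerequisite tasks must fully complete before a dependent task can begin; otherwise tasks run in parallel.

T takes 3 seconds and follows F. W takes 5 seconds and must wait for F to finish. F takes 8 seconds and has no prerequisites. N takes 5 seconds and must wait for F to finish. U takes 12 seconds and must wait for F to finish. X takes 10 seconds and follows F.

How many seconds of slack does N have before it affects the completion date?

The longest chain is F→U = 8+12 = 20; overall finish 20 seconds.
The longest chain containing N totals 13 seconds.
Slack of N = 15 − 8 = 7 seconds.

7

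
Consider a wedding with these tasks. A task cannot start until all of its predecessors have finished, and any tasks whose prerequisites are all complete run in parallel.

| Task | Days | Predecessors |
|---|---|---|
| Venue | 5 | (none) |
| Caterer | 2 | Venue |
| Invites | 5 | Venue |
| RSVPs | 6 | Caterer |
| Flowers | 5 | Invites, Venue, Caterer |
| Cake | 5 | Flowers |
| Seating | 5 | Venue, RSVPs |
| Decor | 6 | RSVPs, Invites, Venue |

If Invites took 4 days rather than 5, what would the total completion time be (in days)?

The binding path is Venue→Invites→Flowers→Cake = 5+5+5+5 = 20; finish at 20 days.
Invites is on the critical path; changing it to 4 makes that path 19 days.
New critical path: Venue→Caterer→RSVPs→Decor = 5+2+6+6 = 19 ⇒ 19 days.

19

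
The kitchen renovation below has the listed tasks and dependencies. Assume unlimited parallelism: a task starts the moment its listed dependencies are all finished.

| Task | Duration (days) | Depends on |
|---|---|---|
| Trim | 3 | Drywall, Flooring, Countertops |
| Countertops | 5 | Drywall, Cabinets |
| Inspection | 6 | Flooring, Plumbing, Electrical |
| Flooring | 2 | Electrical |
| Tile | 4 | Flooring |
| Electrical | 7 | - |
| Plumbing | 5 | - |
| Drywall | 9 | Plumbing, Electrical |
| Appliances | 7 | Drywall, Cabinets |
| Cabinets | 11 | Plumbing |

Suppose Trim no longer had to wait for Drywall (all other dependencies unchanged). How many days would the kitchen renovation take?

Before: longest chain Plumbing→Cabinets→Countertops→Trim = 5+11+5+3 = 24, finish 24.
Dropping Drywall→Trim doesn't change Trim's earliest start (21); another predecessor still binds.
New critical path: Plumbing→Cabinets→Countertops→Trim = 5+11+5+3 = 24 ⇒ 24 days.

24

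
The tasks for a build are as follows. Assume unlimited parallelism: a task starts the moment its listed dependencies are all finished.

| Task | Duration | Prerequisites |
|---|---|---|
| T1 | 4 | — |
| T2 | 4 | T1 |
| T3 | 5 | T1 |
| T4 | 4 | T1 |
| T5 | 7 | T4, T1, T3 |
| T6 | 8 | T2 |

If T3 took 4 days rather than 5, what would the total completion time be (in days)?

16

Baseline: T1→T3→T5 = 4+5+7 = 16 → 16 days.
T3 is on the critical path; changing it to 4 makes that path 15 days.
New critical path: T1→T2→T6 = 4+4+8 = 16 ⇒ 16 days.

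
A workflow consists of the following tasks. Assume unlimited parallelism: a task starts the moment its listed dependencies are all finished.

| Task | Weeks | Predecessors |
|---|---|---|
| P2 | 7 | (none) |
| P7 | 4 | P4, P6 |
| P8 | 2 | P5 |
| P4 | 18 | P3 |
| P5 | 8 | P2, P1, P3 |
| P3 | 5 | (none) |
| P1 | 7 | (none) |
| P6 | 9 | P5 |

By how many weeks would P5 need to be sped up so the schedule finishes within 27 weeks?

Current finish: 28 weeks; target: 27.
P5 is on every critical path, so each week cut from P5 cuts the finish by one (this holds down to a finish of 27).
Need 28 − 27 = 1 week off P5 → P5 becomes 7 weeks, finish becomes 27.

1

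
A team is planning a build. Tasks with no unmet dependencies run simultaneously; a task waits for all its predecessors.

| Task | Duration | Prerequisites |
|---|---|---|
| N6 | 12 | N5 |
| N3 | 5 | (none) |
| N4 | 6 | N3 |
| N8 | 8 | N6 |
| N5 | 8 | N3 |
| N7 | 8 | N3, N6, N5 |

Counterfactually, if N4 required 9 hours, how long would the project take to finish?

33

Critical path before the change: N3→N5→N6→N7 = 5+8+12+8 = 33 giving 33 hours.
N4 is off the critical path — its longest chain is 11 hours, giving 22 of slack.
That remains the longest chain; total 33 hours.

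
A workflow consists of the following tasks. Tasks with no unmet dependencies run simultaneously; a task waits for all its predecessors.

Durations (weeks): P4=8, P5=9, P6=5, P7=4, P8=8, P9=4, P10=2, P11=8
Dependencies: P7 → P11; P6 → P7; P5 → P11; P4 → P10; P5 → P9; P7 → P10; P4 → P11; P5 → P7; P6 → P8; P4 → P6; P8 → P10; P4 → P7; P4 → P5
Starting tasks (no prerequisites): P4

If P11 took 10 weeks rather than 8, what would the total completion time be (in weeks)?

31

As given, the longest chain is P4→P5→P7→P11 = 8+9+4+8 = 29, so the finish is 29 weeks.
P11 is on the critical path; changing it to 10 makes that path 31 weeks.
The critical path is still P4→P5→P7→P11; finish is now 31 weeks.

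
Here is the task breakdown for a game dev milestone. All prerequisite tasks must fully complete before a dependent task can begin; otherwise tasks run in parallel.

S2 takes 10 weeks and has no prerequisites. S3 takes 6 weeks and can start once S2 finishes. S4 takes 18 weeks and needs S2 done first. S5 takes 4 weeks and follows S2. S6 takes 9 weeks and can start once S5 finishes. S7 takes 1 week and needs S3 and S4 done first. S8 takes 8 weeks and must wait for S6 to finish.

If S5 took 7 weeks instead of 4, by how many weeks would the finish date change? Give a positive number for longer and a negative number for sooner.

Actual critical path: S2→S5→S6→S8 = 10+4+9+8 = 31 ⇒ 31 weeks.
S5 is on the critical path; changing it to 7 makes that path 34 weeks.
No other chain overtakes it, so the finish is 34 weeks.
Change in finish: 34 − 31 = +3 weeks.

3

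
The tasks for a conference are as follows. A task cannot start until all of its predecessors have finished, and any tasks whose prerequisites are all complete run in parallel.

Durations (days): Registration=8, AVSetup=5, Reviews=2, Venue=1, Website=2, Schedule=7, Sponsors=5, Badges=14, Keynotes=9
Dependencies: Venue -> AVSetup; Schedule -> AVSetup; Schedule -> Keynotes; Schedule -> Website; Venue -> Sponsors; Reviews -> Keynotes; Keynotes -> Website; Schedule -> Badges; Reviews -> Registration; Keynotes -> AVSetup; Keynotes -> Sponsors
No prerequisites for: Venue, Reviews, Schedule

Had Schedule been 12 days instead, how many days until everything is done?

The binding path is Schedule→Keynotes→Sponsors = 7+9+5 = 21; finish at 21 days.
Schedule lies on that path, so at 12 days the path becomes 26 days.
No other chain overtakes it, so the finish is 26 days.

26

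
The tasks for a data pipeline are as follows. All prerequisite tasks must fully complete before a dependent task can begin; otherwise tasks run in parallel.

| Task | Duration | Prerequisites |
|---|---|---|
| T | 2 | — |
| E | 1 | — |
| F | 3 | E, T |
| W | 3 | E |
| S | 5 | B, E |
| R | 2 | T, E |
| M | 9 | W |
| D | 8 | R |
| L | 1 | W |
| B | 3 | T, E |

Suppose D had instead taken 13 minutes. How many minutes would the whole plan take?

17

Actual critical path: E→W→M = 1+3+9 = 13 ⇒ 13 minutes.
D is off the critical path — its longest chain is 12 minutes, giving 1 of slack.
New critical path: T→R→D = 2+2+13 = 17 ⇒ 17 minutes.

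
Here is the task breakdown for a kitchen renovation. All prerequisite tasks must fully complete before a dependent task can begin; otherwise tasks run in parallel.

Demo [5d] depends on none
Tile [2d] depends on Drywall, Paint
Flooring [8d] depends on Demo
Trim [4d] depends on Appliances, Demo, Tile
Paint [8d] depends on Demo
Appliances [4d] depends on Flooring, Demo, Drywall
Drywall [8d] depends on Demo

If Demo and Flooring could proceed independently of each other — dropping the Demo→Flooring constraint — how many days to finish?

21

Original critical path: Demo→Drywall→Appliances→Trim = 5+8+4+4 = 21 ⇒ 21 days.
Without Demo→Flooring, Flooring's earliest start moves from 5 to 0.
After: Demo→Drywall→Appliances→Trim = 5+8+4+4 = 21 → 21 days.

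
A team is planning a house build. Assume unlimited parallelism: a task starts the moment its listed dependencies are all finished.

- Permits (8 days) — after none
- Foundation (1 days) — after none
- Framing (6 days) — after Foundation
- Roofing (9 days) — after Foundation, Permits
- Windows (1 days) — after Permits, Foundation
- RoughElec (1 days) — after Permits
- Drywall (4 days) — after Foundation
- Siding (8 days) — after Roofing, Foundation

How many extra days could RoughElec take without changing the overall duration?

Critical path: Permits→Roofing→Siding = 8+9+8 = 25, so the finish is 25 days.
The longest chain containing RoughElec totals 9 days.
Slack of RoughElec = 24 − 8 = 16 days.

16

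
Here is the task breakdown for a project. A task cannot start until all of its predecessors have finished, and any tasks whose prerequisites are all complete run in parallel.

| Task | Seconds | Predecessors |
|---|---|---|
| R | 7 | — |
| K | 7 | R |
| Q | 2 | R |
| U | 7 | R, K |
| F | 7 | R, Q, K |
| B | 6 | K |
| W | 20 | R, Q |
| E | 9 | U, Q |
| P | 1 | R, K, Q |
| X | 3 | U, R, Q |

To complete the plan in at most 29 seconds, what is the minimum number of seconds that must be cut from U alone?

1

Current finish: 30 seconds; target: 29.
U is on every critical path, so each second cut from U cuts the finish by one (this holds down to a finish of 29).
Need 30 − 29 = 1 second off U → U becomes 6 seconds, finish becomes 29.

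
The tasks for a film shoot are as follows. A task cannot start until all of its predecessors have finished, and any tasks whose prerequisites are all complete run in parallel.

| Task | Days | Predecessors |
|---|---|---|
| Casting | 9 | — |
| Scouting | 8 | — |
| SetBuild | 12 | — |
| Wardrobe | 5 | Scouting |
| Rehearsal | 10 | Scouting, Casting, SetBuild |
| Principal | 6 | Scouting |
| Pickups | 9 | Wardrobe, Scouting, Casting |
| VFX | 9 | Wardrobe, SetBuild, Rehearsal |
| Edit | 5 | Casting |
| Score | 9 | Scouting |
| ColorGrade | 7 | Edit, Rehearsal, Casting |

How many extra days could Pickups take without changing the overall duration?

The longest chain is SetBuild→Rehearsal→VFX = 12+10+9 = 31; overall finish 31 days.
The longest chain containing Pickups totals 22 days.
So Pickups can slip 31 − 22 = 9 days.

9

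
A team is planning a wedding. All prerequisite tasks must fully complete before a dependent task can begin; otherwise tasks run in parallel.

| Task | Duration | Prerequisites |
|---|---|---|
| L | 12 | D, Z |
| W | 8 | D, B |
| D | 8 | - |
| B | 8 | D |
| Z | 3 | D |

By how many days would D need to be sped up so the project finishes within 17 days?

Current finish: 24 days; target: 17.
D is on every critical path, so each day cut from D cuts the finish by one (this holds down to a finish of 17).
Need 24 − 17 = 7 days off D → D becomes 1 day, finish becomes 17.

7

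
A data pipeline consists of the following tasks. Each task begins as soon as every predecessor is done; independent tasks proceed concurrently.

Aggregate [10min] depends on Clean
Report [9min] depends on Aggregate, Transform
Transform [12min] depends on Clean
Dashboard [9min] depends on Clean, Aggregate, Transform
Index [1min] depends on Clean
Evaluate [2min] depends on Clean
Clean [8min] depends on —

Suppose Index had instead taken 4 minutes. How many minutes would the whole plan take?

Actual critical path: Clean→Transform→Report = 8+12+9 = 29 ⇒ 29 minutes.
The longest path through Index is only 9 minutes, so Index has float 20.
The critical path is still Clean→Transform→Report; finish is now 29 minutes.

29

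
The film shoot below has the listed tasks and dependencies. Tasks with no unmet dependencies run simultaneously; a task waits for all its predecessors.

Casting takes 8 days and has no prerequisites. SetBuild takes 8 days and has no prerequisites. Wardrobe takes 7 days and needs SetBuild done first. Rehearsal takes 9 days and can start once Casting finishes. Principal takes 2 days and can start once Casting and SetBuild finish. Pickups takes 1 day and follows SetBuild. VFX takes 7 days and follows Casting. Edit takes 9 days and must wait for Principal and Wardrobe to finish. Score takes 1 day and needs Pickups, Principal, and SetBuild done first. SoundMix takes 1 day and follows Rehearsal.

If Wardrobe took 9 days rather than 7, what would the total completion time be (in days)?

26

Critical path before the change: SetBuild→Wardrobe→Edit = 8+7+9 = 24 giving 24 days.
Wardrobe is on the critical path; changing it to 9 makes that path 26 days.
That remains the longest chain; total 26 days.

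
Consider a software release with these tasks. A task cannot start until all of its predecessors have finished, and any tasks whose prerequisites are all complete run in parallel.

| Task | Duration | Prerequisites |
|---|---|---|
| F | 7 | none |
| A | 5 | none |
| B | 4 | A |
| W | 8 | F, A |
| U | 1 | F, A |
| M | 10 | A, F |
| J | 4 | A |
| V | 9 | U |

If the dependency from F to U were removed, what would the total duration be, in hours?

17

With the dependency in place, F→U→V = 7+1+9 = 17 sets the finish at 17 hours.
Without F→U, U's earliest start moves from 7 to 5.
After: F→M = 7+10 = 17 → 17 hours.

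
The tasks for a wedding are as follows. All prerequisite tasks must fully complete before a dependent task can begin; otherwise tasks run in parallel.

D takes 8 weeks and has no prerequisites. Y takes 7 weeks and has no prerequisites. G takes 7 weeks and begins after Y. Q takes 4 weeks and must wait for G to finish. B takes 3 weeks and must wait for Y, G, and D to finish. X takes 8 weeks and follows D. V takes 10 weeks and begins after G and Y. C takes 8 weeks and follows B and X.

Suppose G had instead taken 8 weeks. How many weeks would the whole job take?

26

Actual critical path: Y→G→B→C = 7+7+3+8 = 25 ⇒ 25 weeks.
Since G is critical, the +1 change carries straight to that chain (now 26 weeks).
No other chain overtakes it, so the finish is 26 weeks.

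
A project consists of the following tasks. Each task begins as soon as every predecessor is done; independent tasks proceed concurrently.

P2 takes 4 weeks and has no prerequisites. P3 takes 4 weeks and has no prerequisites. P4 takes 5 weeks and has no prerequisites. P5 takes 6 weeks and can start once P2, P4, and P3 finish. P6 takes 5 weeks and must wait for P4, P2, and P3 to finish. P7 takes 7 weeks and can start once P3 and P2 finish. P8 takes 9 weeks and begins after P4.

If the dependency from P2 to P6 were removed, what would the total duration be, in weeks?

14

With the dependency in place, P4→P8 = 5+9 = 14 sets the finish at 14 weeks.
Dropping P2→P6 doesn't change P6's earliest start (5); another predecessor still binds.
New critical path: P4→P8 = 5+9 = 14 ⇒ 14 weeks.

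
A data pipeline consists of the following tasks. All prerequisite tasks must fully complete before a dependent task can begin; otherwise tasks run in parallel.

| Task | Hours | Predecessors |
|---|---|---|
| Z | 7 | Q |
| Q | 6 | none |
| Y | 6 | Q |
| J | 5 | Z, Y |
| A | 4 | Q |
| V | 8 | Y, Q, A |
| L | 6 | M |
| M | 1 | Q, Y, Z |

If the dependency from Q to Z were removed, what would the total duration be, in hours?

20

With the dependency in place, Q→Y→V = 6+6+8 = 20 sets the finish at 20 hours.
Without Q→Z, Z's earliest start moves from 6 to 0.
The longest chain is now Q→Y→V = 6+6+8 = 20, so the data pipeline takes 20 hours.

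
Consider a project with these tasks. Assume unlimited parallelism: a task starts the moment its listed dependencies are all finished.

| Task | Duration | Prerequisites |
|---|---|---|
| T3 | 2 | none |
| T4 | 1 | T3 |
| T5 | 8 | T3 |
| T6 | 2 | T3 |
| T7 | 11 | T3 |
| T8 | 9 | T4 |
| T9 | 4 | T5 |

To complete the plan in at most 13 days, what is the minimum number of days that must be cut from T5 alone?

Current finish: 14 days; target: 13.
T5 is on every critical path, so each day cut from T5 cuts the finish by one (this holds down to a finish of 13).
Need 14 − 13 = 1 day off T5 → T5 becomes 7 days, finish becomes 13.

1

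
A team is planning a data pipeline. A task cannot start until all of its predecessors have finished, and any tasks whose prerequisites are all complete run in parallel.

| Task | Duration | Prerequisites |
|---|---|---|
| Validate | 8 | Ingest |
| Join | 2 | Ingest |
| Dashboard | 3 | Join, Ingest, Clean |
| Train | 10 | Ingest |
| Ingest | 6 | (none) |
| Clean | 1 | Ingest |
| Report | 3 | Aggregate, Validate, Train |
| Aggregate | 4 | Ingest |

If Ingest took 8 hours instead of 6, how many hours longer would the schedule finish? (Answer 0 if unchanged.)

Critical path before the change: Ingest→Train→Report = 6+10+3 = 19 giving 19 hours.
Ingest is on the critical path; changing it to 8 makes that path 21 hours.
No other chain overtakes it, so the finish is 21 hours.
Change in finish: 21 − 19 = +2 hours.

2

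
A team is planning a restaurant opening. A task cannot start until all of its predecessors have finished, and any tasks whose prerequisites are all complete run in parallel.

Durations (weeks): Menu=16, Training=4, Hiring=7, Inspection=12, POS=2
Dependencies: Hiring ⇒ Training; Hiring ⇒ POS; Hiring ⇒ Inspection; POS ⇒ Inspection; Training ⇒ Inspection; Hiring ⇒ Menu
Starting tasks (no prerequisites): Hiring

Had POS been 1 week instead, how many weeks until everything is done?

23

As given, the longest chain is Hiring→Menu = 7+16 = 23, so the finish is 23 weeks.
The longest path through POS is only 21 weeks, so POS has float 2.
That remains the longest chain; total 23 weeks.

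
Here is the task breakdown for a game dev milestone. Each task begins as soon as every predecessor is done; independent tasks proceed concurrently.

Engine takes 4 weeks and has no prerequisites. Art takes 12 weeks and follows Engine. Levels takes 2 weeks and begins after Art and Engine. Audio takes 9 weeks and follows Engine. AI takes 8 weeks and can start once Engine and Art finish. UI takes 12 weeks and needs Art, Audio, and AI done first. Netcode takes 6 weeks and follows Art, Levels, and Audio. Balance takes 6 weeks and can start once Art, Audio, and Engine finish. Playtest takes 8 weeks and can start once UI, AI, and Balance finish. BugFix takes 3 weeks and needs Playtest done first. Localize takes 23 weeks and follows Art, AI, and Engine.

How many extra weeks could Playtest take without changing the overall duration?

0

Critical path: Engine→Art→AI→UI→Playtest→BugFix = 4+12+8+12+8+3 = 47, so the finish is 47 weeks.
Playtest finishes as early as 44 and must finish by 44.
Slack of Playtest = 36 − 36 = 0 weeks.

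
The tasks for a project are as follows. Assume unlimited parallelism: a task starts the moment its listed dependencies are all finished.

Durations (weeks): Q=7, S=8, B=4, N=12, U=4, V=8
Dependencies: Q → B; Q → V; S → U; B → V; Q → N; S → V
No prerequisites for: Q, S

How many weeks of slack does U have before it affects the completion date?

Q→B→V = 7+4+8 = 19 sets the makespan at 19 weeks.
U finishes as early as 12 and must finish by 19.
So U can slip 19 − 12 = 7 weeks.

7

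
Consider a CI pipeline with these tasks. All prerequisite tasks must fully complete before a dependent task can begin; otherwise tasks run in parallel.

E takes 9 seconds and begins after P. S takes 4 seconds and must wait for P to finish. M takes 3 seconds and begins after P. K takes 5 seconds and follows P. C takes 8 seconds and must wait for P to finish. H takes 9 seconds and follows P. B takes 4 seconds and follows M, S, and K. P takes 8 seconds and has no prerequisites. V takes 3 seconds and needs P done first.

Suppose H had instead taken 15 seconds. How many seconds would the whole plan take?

Critical path before the change: P→H = 8+9 = 17 giving 17 seconds.
Since H is critical, the +6 change carries straight to that chain (now 23 seconds).
That remains the longest chain; total 23 seconds.

23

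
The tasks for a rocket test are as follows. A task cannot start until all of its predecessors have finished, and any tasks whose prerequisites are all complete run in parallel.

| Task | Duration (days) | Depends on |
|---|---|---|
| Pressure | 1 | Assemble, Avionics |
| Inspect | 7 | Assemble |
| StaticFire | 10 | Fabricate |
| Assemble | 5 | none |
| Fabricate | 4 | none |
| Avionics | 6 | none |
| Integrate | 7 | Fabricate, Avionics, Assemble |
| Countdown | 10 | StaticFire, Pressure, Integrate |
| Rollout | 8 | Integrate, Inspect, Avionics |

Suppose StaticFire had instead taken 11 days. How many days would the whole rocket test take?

25

As given, the longest chain is Fabricate→StaticFire→Countdown = 4+10+10 = 24, so the finish is 24 days.
Since StaticFire is critical, the +1 change carries straight to that chain (now 25 days).
That remains the longest chain; total 25 days.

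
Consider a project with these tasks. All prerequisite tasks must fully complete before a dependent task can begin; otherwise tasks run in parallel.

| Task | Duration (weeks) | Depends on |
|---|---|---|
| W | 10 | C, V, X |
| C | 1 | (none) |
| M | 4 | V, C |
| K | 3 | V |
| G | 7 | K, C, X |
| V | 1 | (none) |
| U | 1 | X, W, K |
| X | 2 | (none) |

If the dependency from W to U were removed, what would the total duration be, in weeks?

12

Original critical path: X→W→U = 2+10+1 = 13 ⇒ 13 weeks.
Without W→U, U's earliest start moves from 12 to 4.
The longest chain is now X→W = 2+10 = 12, so the project takes 12 weeks.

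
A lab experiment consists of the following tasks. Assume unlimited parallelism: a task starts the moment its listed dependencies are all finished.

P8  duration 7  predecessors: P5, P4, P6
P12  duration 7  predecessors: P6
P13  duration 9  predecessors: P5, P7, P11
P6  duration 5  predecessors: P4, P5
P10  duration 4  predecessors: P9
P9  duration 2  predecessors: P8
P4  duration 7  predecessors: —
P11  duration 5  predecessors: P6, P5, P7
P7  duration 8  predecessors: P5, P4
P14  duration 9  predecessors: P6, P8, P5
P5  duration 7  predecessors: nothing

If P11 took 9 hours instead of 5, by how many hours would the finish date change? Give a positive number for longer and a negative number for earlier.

As given, the longest chain is P4→P7→P11→P13 = 7+8+5+9 = 29, so the finish is 29 hours.
P11 lies on that path, so at 9 hours the path becomes 33 hours.
No other chain overtakes it, so the finish is 33 hours.
Change in finish: 33 − 29 = +4 hours.

4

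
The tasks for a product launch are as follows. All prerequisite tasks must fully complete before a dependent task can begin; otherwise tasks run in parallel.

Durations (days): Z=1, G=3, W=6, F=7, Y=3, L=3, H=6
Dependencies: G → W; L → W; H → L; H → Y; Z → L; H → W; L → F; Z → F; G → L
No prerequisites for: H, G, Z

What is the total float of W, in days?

1

Critical path: H→L→F = 6+3+7 = 16, so the finish is 16 days.
Longest path through W: 15 days (earliest finish 15, latest finish 16).
Float = 16 − 15 = 1.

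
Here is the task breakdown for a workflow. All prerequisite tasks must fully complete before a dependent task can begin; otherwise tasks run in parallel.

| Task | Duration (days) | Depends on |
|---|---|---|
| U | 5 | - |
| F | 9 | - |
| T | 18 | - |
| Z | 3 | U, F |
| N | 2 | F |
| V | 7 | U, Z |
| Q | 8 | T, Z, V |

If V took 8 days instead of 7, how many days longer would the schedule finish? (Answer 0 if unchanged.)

Baseline: F→Z→V→Q = 9+3+7+8 = 27 → 27 days.
V lies on that path, so at 8 days the path becomes 28 days.
No other chain overtakes it, so the finish is 28 days.
Change in finish: 28 − 27 = +1 days.

1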